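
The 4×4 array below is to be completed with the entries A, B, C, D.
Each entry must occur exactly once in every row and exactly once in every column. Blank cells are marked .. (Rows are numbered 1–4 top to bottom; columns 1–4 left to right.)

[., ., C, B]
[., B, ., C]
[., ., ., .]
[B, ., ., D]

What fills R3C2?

Row 3, column 4: row 3 has {} and column 4 has {B, C, D}, leaving only A.
Row 4, column 3: row 4 has {B, D} and column 3 has {C}, leaving only A.
Row 2, column 3: row 2 has {B, C} and column 3 has {A, C}, leaving only D.
Row 2, column 1: row 2 has {B, C, D} and column 1 has {B}, leaving only A.
Row 1, column 1: row 1 has {B, C} and column 1 has {A, B}, leaving only D.
Row 1, column 2: row 1 has {B, C, D} and column 2 has {B}, leaving only A.
Row 3, column 1: row 3 has {A} and column 1 has {A, B, D}, leaving only C.
Row 3 already has {A, C} and column 2 already has {A, B}, so row 3, column 2 must be D.

D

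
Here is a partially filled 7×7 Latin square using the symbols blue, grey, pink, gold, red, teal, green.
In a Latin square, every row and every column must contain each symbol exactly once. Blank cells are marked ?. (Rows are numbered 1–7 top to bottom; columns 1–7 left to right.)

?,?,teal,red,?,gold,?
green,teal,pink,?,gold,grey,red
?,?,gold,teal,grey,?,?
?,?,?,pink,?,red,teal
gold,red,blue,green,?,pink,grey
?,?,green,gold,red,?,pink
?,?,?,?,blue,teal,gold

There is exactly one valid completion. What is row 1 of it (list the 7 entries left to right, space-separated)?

Row 2, column 4: row 2 has {grey, pink, gold, red, teal, green} and column 4 has {pink, gold, red, teal, green}, leaving only blue.
Row 4, column 3: row 4 has {pink, red, teal} and column 3 has {blue, pink, gold, teal, green}, leaving only grey.
Row 4, column 1: row 4 has {grey, pink, red, teal} and column 1 has {gold, green}, leaving only blue.
Row 4, column 5: row 4 has {blue, grey, pink, red, teal} and column 5 has {blue, grey, gold, red}, leaving only green.
Row 1, column 5: row 1 has {gold, red, teal} and column 5 has {blue, grey, gold, red, green}, leaving only pink.
Row 1, column 1: row 1 has {pink, gold, red, teal} and column 1 has {blue, gold, green}, leaving only grey.
Row 4, column 2: row 4 has {blue, grey, pink, red, teal, green} and column 2 has {red, teal}, leaving only gold.
Row 5, column 5: row 5 has {blue, grey, pink, gold, red, green} and column 5 has {blue, grey, pink, gold, red, green}, leaving only teal.
Row 6, column 1: row 6 has {pink, gold, red, green} and column 1 has {blue, grey, gold, green}, leaving only teal.
Row 6, column 6: row 6 has {pink, gold, red, teal, green} and column 6 has {grey, pink, gold, red, teal}, leaving only blue.
Row 3, column 6: row 3 has {grey, gold, teal} and column 6 has {blue, grey, pink, gold, red, teal}, leaving only green.
Row 3, column 7: row 3 has {grey, gold, teal, green} and column 7 has {grey, pink, gold, red, teal}, leaving only blue.
Row 1, column 7: row 1 has {grey, pink, gold, red, teal} and column 7 has {blue, grey, pink, gold, red, teal}, leaving only green.
Row 1, column 2: row 1 has {grey, pink, gold, red, teal, green} and column 2 has {gold, red, teal}, leaving only blue.
So row 1 reads: grey blue teal red pink gold green.

grey blue teal red pink gold green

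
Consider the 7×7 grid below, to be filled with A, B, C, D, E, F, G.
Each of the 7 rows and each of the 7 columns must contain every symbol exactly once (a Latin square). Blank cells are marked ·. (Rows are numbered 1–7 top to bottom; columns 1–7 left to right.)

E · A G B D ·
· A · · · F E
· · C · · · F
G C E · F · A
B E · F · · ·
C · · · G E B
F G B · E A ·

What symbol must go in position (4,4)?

Row 1, column 2: row 1 has {A, B, D, E, G} and column 2 has {A, C, E, G}, leaving only F.
Row 1, column 7: row 1 has {A, B, D, E, F, G} and column 7 has {A, B, E, F}, leaving only C.
Row 2, column 1: row 2 has {A, E, F} and column 1 has {B, C, E, F, G}, leaving only D.
Row 2, column 3: row 2 has {A, D, E, F} and column 3 has {A, B, C, E}, leaving only G.
Row 2, column 5: row 2 has {A, D, E, F, G} and column 5 has {B, E, F, G}, leaving only C.
Row 2, column 4: row 2 has {A, C, D, E, F, G} and column 4 has {F, G}, leaving only B.
Row 4 already has {A, C, E, F, G} and column 4 already has {B, F, G}, so row 4, column 4 must be D.

D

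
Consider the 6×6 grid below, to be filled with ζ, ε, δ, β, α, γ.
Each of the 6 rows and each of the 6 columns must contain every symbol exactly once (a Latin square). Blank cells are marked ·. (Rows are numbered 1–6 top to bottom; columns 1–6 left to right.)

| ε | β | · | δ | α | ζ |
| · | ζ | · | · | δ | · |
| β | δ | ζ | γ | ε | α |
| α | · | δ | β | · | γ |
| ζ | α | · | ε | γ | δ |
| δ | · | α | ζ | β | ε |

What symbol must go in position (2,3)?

Row 1, column 3: row 1 has {ζ, ε, δ, β, α} and column 3 has {ζ, δ, α}, leaving only γ.
Row 2, column 1: row 2 has {ζ, δ} and column 1 has {ζ, ε, δ, β, α}, leaving only γ.
Row 2, column 4: row 2 has {ζ, δ, γ} and column 4 has {ζ, ε, δ, β, γ}, leaving only α.
Row 2, column 6: row 2 has {ζ, δ, α, γ} and column 6 has {ζ, ε, δ, α, γ}, leaving only β.
Row 2 already has {ζ, δ, β, α, γ} and column 3 already has {ζ, δ, α, γ}, so row 2, column 3 must be ε.

ε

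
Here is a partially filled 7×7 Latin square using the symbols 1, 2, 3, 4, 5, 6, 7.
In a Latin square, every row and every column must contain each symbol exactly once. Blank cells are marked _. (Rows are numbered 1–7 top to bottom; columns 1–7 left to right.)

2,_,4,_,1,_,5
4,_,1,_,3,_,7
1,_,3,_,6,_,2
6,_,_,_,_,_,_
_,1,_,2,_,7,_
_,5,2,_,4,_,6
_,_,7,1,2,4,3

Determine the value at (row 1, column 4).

Row 3, column 6: row 3 has {1, 2, 3, 6} and column 6 has {4, 7}, leaving only 5.
Row 4, column 3: row 4 has {6} and column 3 has {1, 2, 3, 4, 7}, leaving only 5.
Row 4, column 5: row 4 has {5, 6} and column 5 has {1, 2, 3, 4, 6}, leaving only 7.
Row 5, column 3: row 5 has {1, 2, 7} and column 3 has {1, 2, 3, 4, 5, 7}, leaving only 6.
Row 5, column 5: row 5 has {1, 2, 6, 7} and column 5 has {1, 2, 3, 4, 6, 7}, leaving only 5.
Row 5, column 1: row 5 has {1, 2, 5, 6, 7} and column 1 has {1, 2, 4, 6}, leaving only 3.
Row 5, column 7: row 5 has {1, 2, 3, 5, 6, 7} and column 7 has {2, 3, 5, 6, 7}, leaving only 4.
Row 4, column 7: row 4 has {5, 6, 7} and column 7 has {2, 3, 4, 5, 6, 7}, leaving only 1.
Row 6, column 1: row 6 has {2, 4, 5, 6} and column 1 has {1, 2, 3, 4, 6}, leaving only 7.
Row 6, column 4: row 6 has {2, 4, 5, 6, 7} and column 4 has {1, 2}, leaving only 3.
Row 4, column 4: row 4 has {1, 5, 6, 7} and column 4 has {1, 2, 3}, leaving only 4.
Row 3, column 4: row 3 has {1, 2, 3, 5, 6} and column 4 has {1, 2, 3, 4}, leaving only 7.
Row 1 already has {1, 2, 4, 5} and column 4 already has {1, 2, 3, 4, 7}, so row 1, column 4 must be 6.

6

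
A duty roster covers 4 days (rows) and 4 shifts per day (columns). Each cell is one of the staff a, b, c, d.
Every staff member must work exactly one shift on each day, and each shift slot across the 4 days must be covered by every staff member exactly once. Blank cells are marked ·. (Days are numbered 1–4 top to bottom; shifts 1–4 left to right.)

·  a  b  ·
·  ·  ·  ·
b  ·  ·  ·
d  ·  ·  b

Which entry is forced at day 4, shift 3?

Day 1, shift 1: day 1 has {a, b} and shift 1 has {b, d}, leaving only c.
Day 1, shift 4: day 1 has {a, b, c} and shift 4 has {b}, leaving only d.
Day 2, shift 1: day 2 has {} and shift 1 has {b, c, d}, leaving only a.
Day 2, shift 4: day 2 has {a} and shift 4 has {b, d}, leaving only c.
Day 2, shift 3: day 2 has {a, c} and shift 3 has {b}, leaving only d.
Day 2, shift 2: day 2 has {a, c, d} and shift 2 has {a}, leaving only b.
Day 3, shift 4: day 3 has {b} and shift 4 has {b, c, d}, leaving only a.
Day 3, shift 3: day 3 has {a, b} and shift 3 has {b, d}, leaving only c.
Day 4 already has {b, d} and shift 3 already has {b, c, d}, so day 4, shift 3 must be a.

a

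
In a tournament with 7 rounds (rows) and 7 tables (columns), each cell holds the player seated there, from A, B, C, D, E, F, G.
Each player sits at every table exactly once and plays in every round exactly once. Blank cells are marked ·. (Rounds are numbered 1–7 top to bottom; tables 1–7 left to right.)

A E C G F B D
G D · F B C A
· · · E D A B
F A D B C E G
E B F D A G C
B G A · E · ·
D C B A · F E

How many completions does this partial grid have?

Round 2, table 3: eliminating its round and table leaves {E}.
Round 3, table 1: eliminating its round and table leaves {C}.
Round 3, table 2: eliminating its round and table leaves {F}.
Round 3, table 3: eliminating its round and table leaves {G}.
Round 6, table 4: eliminating its round and table leaves {C}.
Round 6, table 6: eliminating its round and table leaves {D}.
Round 6, table 7: eliminating its round and table leaves {F}.
Round 7, table 5: eliminating its round and table leaves {G}.
Only one assignment across all blanks avoids any round or table repeat, giving 1 completion.

1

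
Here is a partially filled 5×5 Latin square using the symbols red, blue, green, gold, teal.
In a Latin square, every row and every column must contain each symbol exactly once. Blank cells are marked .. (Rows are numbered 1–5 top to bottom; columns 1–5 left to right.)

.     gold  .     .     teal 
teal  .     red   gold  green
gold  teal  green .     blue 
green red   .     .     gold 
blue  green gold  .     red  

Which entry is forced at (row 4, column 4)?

blue

Row 1, column 1: row 1 has {gold, teal} and column 1 has {blue, green, gold, teal}, leaving only red.
Row 1, column 3: row 1 has {red, gold, teal} and column 3 has {red, green, gold}, leaving only blue.
Row 1, column 4: row 1 has {red, blue, gold, teal} and column 4 has {gold}, leaving only green.
Row 2, column 2: row 2 has {red, green, gold, teal} and column 2 has {red, green, gold, teal}, leaving only blue.
Row 3, column 4: row 3 has {blue, green, gold, teal} and column 4 has {green, gold}, leaving only red.
Row 4, column 3: row 4 has {red, green, gold} and column 3 has {red, blue, green, gold}, leaving only teal.
Row 4 already has {red, green, gold, teal} and column 4 already has {red, green, gold}, so row 4, column 4 must be blue.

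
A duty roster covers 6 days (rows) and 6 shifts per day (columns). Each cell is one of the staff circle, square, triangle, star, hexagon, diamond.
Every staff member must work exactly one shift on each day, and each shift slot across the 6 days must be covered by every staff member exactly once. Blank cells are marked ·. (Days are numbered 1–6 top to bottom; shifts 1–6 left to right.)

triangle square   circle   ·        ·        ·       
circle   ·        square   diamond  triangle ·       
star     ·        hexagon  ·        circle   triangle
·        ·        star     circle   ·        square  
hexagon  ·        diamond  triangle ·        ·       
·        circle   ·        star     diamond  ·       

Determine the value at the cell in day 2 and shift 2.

hexagon

Day 1, shift 4: day 1 has {circle, square, triangle} and shift 4 has {circle, triangle, star, diamond}, leaving only hexagon.
Day 1, shift 5: day 1 has {circle, square, triangle, hexagon} and shift 5 has {circle, triangle, diamond}, leaving only star.
Day 1, shift 6: day 1 has {circle, square, triangle, star, hexagon} and shift 6 has {square, triangle}, leaving only diamond.
Day 3, shift 2: day 3 has {circle, triangle, star, hexagon} and shift 2 has {circle, square}, leaving only diamond.
Day 3, shift 4: day 3 has {circle, triangle, star, hexagon, diamond} and shift 4 has {circle, triangle, star, hexagon, diamond}, leaving only square.
Day 4, shift 1: day 4 has {circle, square, star} and shift 1 has {circle, triangle, star, hexagon}, leaving only diamond.
Day 4, shift 5: day 4 has {circle, square, star, diamond} and shift 5 has {circle, triangle, star, diamond}, leaving only hexagon.
Day 4, shift 2: day 4 has {circle, square, star, hexagon, diamond} and shift 2 has {circle, square, diamond}, leaving only triangle.
Day 5, shift 2: day 5 has {triangle, hexagon, diamond} and shift 2 has {circle, square, triangle, diamond}, leaving only star.
Day 2 already has {circle, square, triangle, diamond} and shift 2 already has {circle, square, triangle, star, diamond}, so day 2, shift 2 must be hexagon.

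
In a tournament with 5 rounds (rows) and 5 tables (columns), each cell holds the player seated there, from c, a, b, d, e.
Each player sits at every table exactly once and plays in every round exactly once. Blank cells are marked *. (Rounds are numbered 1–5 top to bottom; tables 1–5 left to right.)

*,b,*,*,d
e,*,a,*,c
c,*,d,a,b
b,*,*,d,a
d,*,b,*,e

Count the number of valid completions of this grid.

1

Round 1, table 1: eliminating its round and table leaves {a}.
Round 1, table 3: eliminating its round and table leaves {c, e}.
Round 1, table 4: eliminating its round and table leaves {c, e}.
Round 2, table 2: eliminating its round and table leaves {d}.
Round 2, table 4: eliminating its round and table leaves {b}.
Round 3, table 2: eliminating its round and table leaves {e}.
Round 4, table 2: eliminating its round and table leaves {c, e}.
Round 4, table 3: eliminating its round and table leaves {c, e}.
Round 5, table 2: eliminating its round and table leaves {c, a}.
Round 5, table 4: eliminating its round and table leaves {c}.
Only one assignment across all blanks avoids any round or table repeat, giving 1 completion.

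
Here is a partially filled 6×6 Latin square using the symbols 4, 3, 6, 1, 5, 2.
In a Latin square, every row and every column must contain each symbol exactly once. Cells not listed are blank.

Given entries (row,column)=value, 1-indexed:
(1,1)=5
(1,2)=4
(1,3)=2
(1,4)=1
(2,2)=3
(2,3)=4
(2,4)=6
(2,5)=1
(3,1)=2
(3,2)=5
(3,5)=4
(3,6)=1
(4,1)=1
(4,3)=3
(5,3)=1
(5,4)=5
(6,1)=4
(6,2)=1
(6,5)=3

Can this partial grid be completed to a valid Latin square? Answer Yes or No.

Row 2, column 1: row 2 together with column 1 already contain {4, 3, 6, 1, 5, 2} — every symbol — so nothing can go there. The grid has no valid completion.

No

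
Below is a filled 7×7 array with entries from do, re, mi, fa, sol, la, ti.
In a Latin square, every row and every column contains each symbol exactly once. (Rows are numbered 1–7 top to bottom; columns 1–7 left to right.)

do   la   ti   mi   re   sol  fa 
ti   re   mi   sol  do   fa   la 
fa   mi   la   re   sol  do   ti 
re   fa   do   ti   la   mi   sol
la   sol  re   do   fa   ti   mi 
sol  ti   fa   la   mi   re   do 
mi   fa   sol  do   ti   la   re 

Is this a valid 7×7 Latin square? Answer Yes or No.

No

Every row is a permutation, but column 2 contains fa twice (at rows 4 and 7).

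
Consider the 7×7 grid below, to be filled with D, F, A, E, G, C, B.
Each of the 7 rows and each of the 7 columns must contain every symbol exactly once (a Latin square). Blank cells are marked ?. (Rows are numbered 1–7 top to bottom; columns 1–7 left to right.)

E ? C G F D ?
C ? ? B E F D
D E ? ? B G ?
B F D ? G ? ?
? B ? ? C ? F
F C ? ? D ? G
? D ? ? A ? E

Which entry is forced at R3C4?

C

Row 1, column 2: row 1 has {D, F, E, G, C} and column 2 has {D, F, E, C, B}, leaving only A.
Row 1, column 7: row 1 has {D, F, A, E, G, C} and column 7 has {D, F, E, G}, leaving only B.
Row 2, column 2: row 2 has {D, F, E, C, B} and column 2 has {D, F, A, E, C, B}, leaving only G.
Row 2, column 3: row 2 has {D, F, E, G, C, B} and column 3 has {D, C}, leaving only A.
Row 3, column 3: row 3 has {D, E, G, B} and column 3 has {D, A, C}, leaving only F.
Row 7, column 1: row 7 has {D, A, E} and column 1 has {D, F, E, C, B}, leaving only G.
Row 5, column 1: row 5 has {F, C, B} and column 1 has {D, F, E, G, C, B}, leaving only A.
Row 5, column 6: row 5 has {F, A, C, B} and column 6 has {D, F, G}, leaving only E.
Row 5, column 3: row 5 has {F, A, E, C, B} and column 3 has {D, F, A, C}, leaving only G.
Row 5, column 4: row 5 has {F, A, E, G, C, B} and column 4 has {G, B}, leaving only D.
Row 7, column 3: row 7 has {D, A, E, G} and column 3 has {D, F, A, G, C}, leaving only B.
Row 6, column 3: row 6 has {D, F, G, C} and column 3 has {D, F, A, G, C, B}, leaving only E.
Row 6, column 4: row 6 has {D, F, E, G, C} and column 4 has {D, G, B}, leaving only A.
Row 3 already has {D, F, E, G, B} and column 4 already has {D, A, G, B}, so row 3, column 4 must be C.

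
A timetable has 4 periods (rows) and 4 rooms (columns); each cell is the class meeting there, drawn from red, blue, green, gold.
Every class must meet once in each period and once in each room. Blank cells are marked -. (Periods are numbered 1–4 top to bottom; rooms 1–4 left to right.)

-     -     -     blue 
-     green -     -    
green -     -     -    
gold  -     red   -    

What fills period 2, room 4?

Period 1, room 1: period 1 has {blue} and room 1 has {green, gold}, leaving only red.
Period 1, room 2: period 1 has {red, blue} and room 2 has {green}, leaving only gold.
Period 1, room 3: period 1 has {red, blue, gold} and room 3 has {red}, leaving only green.
Period 2, room 1: period 2 has {green} and room 1 has {red, green, gold}, leaving only blue.
Period 2, room 3: period 2 has {blue, green} and room 3 has {red, green}, leaving only gold.
Period 2 already has {blue, green, gold} and room 4 already has {blue}, so period 2, room 4 must be red.

red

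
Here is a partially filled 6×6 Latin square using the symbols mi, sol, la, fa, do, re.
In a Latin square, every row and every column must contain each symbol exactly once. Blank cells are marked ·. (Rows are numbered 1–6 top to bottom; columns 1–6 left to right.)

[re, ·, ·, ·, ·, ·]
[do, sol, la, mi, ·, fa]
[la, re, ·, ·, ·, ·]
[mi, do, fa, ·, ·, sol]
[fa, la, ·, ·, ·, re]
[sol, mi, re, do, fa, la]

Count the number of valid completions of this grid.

4

Row 1, column 2: eliminating its row and column leaves {fa}.
Row 1, column 3: eliminating its row and column leaves {mi, sol, do}.
Row 1, column 4: eliminating its row and column leaves {sol, la, fa}.
Row 1, column 5: eliminating its row and column leaves {mi, sol, la, do}.
Row 1, column 6: eliminating its row and column leaves {mi, do}.
Row 2, column 5: eliminating its row and column leaves {re}.
Row 3, column 3: eliminating its row and column leaves {mi, sol, do}.
Row 3, column 4: eliminating its row and column leaves {sol, fa}.
Row 3, column 5: eliminating its row and column leaves {mi, sol, do}.
Row 3, column 6: eliminating its row and column leaves {mi, do}.
Row 4, column 4: eliminating its row and column leaves {la, re}.
Row 4, column 5: eliminating its row and column leaves {la, re}.
Row 5, column 3: eliminating its row and column leaves {mi, sol, do}.
Row 5, column 4: eliminating its row and column leaves {sol}.
Row 5, column 5: eliminating its row and column leaves {mi, sol, do}.
Enumerating the assignments across these blanks that avoid any row or column repeat gives 4 completions.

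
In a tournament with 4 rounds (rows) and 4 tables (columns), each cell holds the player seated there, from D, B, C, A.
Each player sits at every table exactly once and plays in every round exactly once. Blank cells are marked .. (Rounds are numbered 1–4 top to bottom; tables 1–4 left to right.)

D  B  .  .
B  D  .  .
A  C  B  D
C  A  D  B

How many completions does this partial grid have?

2

Round 1, table 3: eliminating its round and table leaves {C, A}.
Round 1, table 4: eliminating its round and table leaves {C, A}.
Round 2, table 3: eliminating its round and table leaves {C, A}.
Round 2, table 4: eliminating its round and table leaves {C, A}.
Enumerating the assignments across these blanks that avoid any round or table repeat gives 2 completions.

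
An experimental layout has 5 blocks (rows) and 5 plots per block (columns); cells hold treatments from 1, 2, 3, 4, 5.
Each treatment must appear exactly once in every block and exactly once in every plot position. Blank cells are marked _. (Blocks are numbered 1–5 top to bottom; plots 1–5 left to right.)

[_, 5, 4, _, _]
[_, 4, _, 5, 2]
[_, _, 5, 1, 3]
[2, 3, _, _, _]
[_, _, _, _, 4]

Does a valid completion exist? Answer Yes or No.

No block or plot among the givens repeats a symbol, and propagating forced cells runs into no contradiction.
One valid completion exists (for instance, 3 5 4 2 1 / 1 4 3 5 2 / 4 2 5 1 3 / 2 3 1 4 5 / 5 1 2 3 4).

Yes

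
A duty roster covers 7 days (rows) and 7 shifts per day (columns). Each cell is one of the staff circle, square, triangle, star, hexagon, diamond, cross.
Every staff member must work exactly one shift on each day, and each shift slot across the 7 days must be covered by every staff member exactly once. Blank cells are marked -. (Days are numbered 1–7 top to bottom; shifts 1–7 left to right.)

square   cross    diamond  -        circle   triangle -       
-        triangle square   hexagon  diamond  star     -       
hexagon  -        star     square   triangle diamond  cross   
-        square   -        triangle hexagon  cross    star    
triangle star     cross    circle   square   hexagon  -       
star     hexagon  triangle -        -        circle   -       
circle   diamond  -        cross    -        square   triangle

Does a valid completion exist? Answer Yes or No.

Yes

No day or shift among the givens repeats a symbol, and propagating forced cells runs into no contradiction.
One valid completion exists (for instance, square cross diamond star circle triangle hexagon / cross triangle square hexagon diamond star circle / hexagon circle star square triangle diamond cross / diamond square circle triangle hexagon cross star / triangle star cross circle square hexagon diamond / star hexagon triangle diamond cross circle square / circle diamond hexagon cross star square triangle).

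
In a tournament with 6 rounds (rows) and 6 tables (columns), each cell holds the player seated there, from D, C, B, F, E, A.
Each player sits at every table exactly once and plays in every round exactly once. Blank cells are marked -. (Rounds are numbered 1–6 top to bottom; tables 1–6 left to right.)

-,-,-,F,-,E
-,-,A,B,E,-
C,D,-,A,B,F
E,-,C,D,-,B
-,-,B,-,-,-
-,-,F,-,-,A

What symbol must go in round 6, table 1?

Round 1, table 3: round 1 has {F, E} and table 3 has {C, B, F, A}, leaving only D.
Round 3, table 3: round 3 has {D, C, B, F, A} and table 3 has {D, C, B, F, A}, leaving only E.
Round 6, table 1 is narrowed to {D, B}.
If it were D, then round 6, table 5 would be left with no valid symbol.
So round 6, table 1 must be B.

B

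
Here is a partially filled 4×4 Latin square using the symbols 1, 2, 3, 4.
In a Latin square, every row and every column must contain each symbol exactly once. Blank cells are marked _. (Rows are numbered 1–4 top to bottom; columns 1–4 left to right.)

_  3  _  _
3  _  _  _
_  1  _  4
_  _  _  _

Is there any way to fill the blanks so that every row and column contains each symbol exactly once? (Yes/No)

No row or column among the givens repeats a symbol, and propagating forced cells runs into no contradiction.
One valid completion exists (for instance, 4 3 2 1 / 3 4 1 2 / 2 1 3 4 / 1 2 4 3).

Yes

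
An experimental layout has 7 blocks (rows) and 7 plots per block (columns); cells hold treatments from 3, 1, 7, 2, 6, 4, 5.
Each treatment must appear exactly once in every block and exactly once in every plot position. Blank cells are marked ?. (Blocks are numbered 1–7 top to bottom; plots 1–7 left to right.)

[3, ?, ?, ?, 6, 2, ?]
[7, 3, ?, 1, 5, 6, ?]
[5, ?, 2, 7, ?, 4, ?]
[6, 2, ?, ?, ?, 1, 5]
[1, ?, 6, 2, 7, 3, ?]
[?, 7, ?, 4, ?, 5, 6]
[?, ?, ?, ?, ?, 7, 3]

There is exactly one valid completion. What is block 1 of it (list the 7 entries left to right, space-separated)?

3 4 1 5 6 2 7

Block 1, plot 4: block 1 has {3, 2, 6} and plot 4 has {1, 7, 2, 4}, leaving only 5.
Block 2, plot 3: block 2 has {3, 1, 7, 6, 5} and plot 3 has {2, 6}, leaving only 4.
Block 2, plot 7: block 2 has {3, 1, 7, 6, 4, 5} and plot 7 has {3, 6, 5}, leaving only 2.
Block 3, plot 7: block 3 has {7, 2, 4, 5} and plot 7 has {3, 2, 6, 5}, leaving only 1.
Block 3, plot 2: block 3 has {1, 7, 2, 4, 5} and plot 2 has {3, 7, 2}, leaving only 6.
Block 3, plot 5: block 3 has {1, 7, 2, 6, 4, 5} and plot 5 has {7, 6, 5}, leaving only 3.
Block 4, plot 4: block 4 has {1, 2, 6, 5} and plot 4 has {1, 7, 2, 4, 5}, leaving only 3.
Block 4, plot 3: block 4 has {3, 1, 2, 6, 5} and plot 3 has {2, 6, 4}, leaving only 7.
Block 1, plot 3: block 1 has {3, 2, 6, 5} and plot 3 has {7, 2, 6, 4}, leaving only 1.
Block 1, plot 2: block 1 has {3, 1, 2, 6, 5} and plot 2 has {3, 7, 2, 6}, leaving only 4.
Block 1, plot 7: block 1 has {3, 1, 2, 6, 4, 5} and plot 7 has {3, 1, 2, 6, 5}, leaving only 7.
So block 1 reads: 3 4 1 5 6 2 7.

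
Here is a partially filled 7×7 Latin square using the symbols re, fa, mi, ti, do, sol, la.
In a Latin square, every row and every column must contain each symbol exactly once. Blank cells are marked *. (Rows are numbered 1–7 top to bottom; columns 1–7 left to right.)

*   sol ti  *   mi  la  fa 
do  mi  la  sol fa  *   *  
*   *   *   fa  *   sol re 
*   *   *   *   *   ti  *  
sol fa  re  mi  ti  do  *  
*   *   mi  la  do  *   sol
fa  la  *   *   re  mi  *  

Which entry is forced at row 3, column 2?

Row 1, column 1: row 1 has {fa, mi, ti, sol, la} and column 1 has {fa, do, sol}, leaving only re.
Row 1, column 4: row 1 has {re, fa, mi, ti, sol, la} and column 4 has {fa, mi, sol, la}, leaving only do.
Row 2, column 6: row 2 has {fa, mi, do, sol, la} and column 6 has {mi, ti, do, sol, la}, leaving only re.
Row 2, column 7: row 2 has {re, fa, mi, do, sol, la} and column 7 has {re, fa, sol}, leaving only ti.
Row 3, column 3: row 3 has {re, fa, sol} and column 3 has {re, mi, ti, la}, leaving only do.
Row 3 already has {re, fa, do, sol} and column 2 already has {fa, mi, sol, la}, so row 3, column 2 must be ti.

ti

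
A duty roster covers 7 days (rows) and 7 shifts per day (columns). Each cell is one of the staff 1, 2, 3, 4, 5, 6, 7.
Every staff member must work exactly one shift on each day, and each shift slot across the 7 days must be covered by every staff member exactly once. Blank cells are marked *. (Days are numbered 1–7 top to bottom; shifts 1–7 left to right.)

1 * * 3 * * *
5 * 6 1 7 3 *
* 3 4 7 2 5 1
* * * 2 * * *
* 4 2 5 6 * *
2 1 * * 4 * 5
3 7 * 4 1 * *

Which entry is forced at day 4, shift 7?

7

Day 1, shift 5: day 1 has {1, 3} and shift 5 has {1, 2, 4, 6, 7}, leaving only 5.
Day 1, shift 3: day 1 has {1, 3, 5} and shift 3 has {2, 4, 6}, leaving only 7.
Day 2, shift 2: day 2 has {1, 3, 5, 6, 7} and shift 2 has {1, 3, 4, 7}, leaving only 2.
Day 1, shift 2: day 1 has {1, 3, 5, 7} and shift 2 has {1, 2, 3, 4, 7}, leaving only 6.
Day 2, shift 7: day 2 has {1, 2, 3, 5, 6, 7} and shift 7 has {1, 5}, leaving only 4.
Day 1, shift 7: day 1 has {1, 3, 5, 6, 7} and shift 7 has {1, 4, 5}, leaving only 2.
Day 1, shift 6: day 1 has {1, 2, 3, 5, 6, 7} and shift 6 has {3, 5}, leaving only 4.
Day 3, shift 1: day 3 has {1, 2, 3, 4, 5, 7} and shift 1 has {1, 2, 3, 5}, leaving only 6.
Day 4, shift 2: day 4 has {2} and shift 2 has {1, 2, 3, 4, 6, 7}, leaving only 5.
Day 4, shift 5: day 4 has {2, 5} and shift 5 has {1, 2, 4, 5, 6, 7}, leaving only 3.
Day 4, shift 3: day 4 has {2, 3, 5} and shift 3 has {2, 4, 6, 7}, leaving only 1.
Day 5, shift 1: day 5 has {2, 4, 5, 6} and shift 1 has {1, 2, 3, 5, 6}, leaving only 7.
Day 4, shift 1: day 4 has {1, 2, 3, 5} and shift 1 has {1, 2, 3, 5, 6, 7}, leaving only 4.
Day 5, shift 6: day 5 has {2, 4, 5, 6, 7} and shift 6 has {3, 4, 5}, leaving only 1.
Day 5, shift 7: day 5 has {1, 2, 4, 5, 6, 7} and shift 7 has {1, 2, 4, 5}, leaving only 3.
Day 6, shift 3: day 6 has {1, 2, 4, 5} and shift 3 has {1, 2, 4, 6, 7}, leaving only 3.
Day 6, shift 4: day 6 has {1, 2, 3, 4, 5} and shift 4 has {1, 2, 3, 4, 5, 7}, leaving only 6.
Day 6, shift 6: day 6 has {1, 2, 3, 4, 5, 6} and shift 6 has {1, 3, 4, 5}, leaving only 7.
Day 4, shift 6: day 4 has {1, 2, 3, 4, 5} and shift 6 has {1, 3, 4, 5, 7}, leaving only 6.
Day 4 already has {1, 2, 3, 4, 5, 6} and shift 7 already has {1, 2, 3, 4, 5}, so day 4, shift 7 must be 7.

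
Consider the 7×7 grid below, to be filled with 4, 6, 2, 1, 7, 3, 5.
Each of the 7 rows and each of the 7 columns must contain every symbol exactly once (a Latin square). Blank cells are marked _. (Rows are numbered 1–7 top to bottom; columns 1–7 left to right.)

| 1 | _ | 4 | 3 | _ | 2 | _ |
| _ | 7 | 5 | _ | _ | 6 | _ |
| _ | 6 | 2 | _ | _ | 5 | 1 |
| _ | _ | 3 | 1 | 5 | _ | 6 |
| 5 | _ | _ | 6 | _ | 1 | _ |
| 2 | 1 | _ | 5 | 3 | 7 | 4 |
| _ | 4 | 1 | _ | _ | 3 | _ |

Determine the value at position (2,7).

3

Row 1, column 2: row 1 has {4, 2, 1, 3} and column 2 has {4, 6, 1, 7}, leaving only 5.
Row 1, column 7: row 1 has {4, 2, 1, 3, 5} and column 7 has {4, 6, 1}, leaving only 7.
Row 1, column 5: row 1 has {4, 2, 1, 7, 3, 5} and column 5 has {3, 5}, leaving only 6.
Row 4, column 2: row 4 has {6, 1, 3, 5} and column 2 has {4, 6, 1, 7, 5}, leaving only 2.
Row 4, column 6: row 4 has {6, 2, 1, 3, 5} and column 6 has {6, 2, 1, 7, 3, 5}, leaving only 4.
Row 4, column 1: row 4 has {4, 6, 2, 1, 3, 5} and column 1 has {2, 1, 5}, leaving only 7.
Row 5, column 2: row 5 has {6, 1, 5} and column 2 has {4, 6, 2, 1, 7, 5}, leaving only 3.
Row 5, column 3: row 5 has {6, 1, 3, 5} and column 3 has {4, 2, 1, 3, 5}, leaving only 7.
Row 5, column 7: row 5 has {6, 1, 7, 3, 5} and column 7 has {4, 6, 1, 7}, leaving only 2.
Row 2 already has {6, 7, 5} and column 7 already has {4, 6, 2, 1, 7}, so row 2, column 7 must be 3.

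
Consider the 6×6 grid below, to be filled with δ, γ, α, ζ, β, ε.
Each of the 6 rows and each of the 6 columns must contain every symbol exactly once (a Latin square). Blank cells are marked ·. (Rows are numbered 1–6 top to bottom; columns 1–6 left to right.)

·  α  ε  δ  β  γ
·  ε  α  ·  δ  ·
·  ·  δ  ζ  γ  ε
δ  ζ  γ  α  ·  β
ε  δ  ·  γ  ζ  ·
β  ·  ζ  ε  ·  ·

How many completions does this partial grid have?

Row 1, column 1: eliminating its row and column leaves {ζ}.
Row 2, column 1: eliminating its row and column leaves {γ, ζ}.
Row 2, column 4: eliminating its row and column leaves {β}.
Row 2, column 6: eliminating its row and column leaves {ζ}.
Row 3, column 1: eliminating its row and column leaves {α}.
Row 3, column 2: eliminating its row and column leaves {β}.
Row 4, column 5: eliminating its row and column leaves {ε}.
Row 5, column 3: eliminating its row and column leaves {β}.
Row 5, column 6: eliminating its row and column leaves {α}.
Row 6, column 2: eliminating its row and column leaves {γ}.
Row 6, column 5: eliminating its row and column leaves {α}.
Row 6, column 6: eliminating its row and column leaves {δ, α}.
Only one assignment across all blanks avoids any row or column repeat, giving 1 completion.

1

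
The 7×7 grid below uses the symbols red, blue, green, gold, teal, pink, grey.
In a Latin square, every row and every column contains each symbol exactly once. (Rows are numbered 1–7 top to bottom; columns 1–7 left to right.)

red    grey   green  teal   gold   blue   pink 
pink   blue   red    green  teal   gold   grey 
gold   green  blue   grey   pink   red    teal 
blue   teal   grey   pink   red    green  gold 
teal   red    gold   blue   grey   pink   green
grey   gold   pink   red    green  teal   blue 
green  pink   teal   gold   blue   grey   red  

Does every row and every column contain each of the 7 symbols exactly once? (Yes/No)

Yes

Each row is a permutation of the 7 symbols, and so is each column.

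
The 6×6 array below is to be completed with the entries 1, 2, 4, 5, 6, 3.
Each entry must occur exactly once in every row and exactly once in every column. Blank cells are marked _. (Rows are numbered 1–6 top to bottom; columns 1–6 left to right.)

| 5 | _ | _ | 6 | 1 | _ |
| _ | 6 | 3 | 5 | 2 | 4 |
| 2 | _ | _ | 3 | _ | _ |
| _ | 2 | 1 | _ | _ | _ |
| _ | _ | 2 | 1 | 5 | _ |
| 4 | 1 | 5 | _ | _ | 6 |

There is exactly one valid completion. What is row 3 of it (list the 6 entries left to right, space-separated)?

2 5 6 3 4 1

Row 1, column 3: row 1 has {1, 5, 6} and column 3 has {1, 2, 5, 3}, leaving only 4.
Row 3, column 3: row 3 has {2, 3} and column 3 has {1, 2, 4, 5, 3}, leaving only 6.
Row 3, column 5: row 3 has {2, 6, 3} and column 5 has {1, 2, 5}, leaving only 4.
Row 3, column 2: row 3 has {2, 4, 6, 3} and column 2 has {1, 2, 6}, leaving only 5.
Row 3, column 6: row 3 has {2, 4, 5, 6, 3} and column 6 has {4, 6}, leaving only 1.
So row 3 reads: 2 5 6 3 4 1.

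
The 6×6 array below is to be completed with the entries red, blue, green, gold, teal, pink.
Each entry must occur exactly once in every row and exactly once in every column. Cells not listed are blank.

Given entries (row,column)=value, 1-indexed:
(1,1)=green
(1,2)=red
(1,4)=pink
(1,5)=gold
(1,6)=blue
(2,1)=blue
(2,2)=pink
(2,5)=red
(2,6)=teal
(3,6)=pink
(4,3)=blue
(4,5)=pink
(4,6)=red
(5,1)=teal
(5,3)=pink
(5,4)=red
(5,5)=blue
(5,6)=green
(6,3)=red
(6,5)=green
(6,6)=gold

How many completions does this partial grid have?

Row 1, column 3: eliminating its row and column leaves {teal}.
Row 2, column 3: eliminating its row and column leaves {green, gold}.
Row 2, column 4: eliminating its row and column leaves {green, gold}.
Row 3, column 1: eliminating its row and column leaves {red, gold}.
Row 3, column 2: eliminating its row and column leaves {blue, green, gold, teal}.
Row 3, column 3: eliminating its row and column leaves {green, gold, teal}.
Row 3, column 4: eliminating its row and column leaves {blue, green, gold, teal}.
Row 3, column 5: eliminating its row and column leaves {teal}.
Row 4, column 1: eliminating its row and column leaves {gold}.
Row 4, column 2: eliminating its row and column leaves {green, gold, teal}.
Row 4, column 4: eliminating its row and column leaves {green, gold, teal}.
Row 5, column 2: eliminating its row and column leaves {gold}.
Row 6, column 1: eliminating its row and column leaves {pink}.
Row 6, column 2: eliminating its row and column leaves {blue, teal}.
Row 6, column 4: eliminating its row and column leaves {blue, teal}.
Enumerating the assignments across these blanks that avoid any row or column repeat gives 3 completions.

3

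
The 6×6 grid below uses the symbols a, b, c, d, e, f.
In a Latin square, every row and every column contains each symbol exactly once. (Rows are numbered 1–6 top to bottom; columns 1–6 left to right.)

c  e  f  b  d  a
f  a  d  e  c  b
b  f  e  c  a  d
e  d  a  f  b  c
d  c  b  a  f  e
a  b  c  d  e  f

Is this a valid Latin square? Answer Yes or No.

Yes

Each row is a permutation of the 6 symbols, and so is each column.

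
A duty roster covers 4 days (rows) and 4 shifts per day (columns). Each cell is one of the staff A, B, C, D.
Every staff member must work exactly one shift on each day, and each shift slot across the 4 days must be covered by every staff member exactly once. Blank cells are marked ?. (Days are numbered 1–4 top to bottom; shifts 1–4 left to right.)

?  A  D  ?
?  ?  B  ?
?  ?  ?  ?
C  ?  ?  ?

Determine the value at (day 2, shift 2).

Day 1, shift 1: day 1 has {A, D} and shift 1 has {C}, leaving only B.
Day 1, shift 4: day 1 has {A, B, D} and shift 4 has {}, leaving only C.
Day 4, shift 3: day 4 has {C} and shift 3 has {B, D}, leaving only A.
Day 3, shift 3: day 3 has {} and shift 3 has {A, B, D}, leaving only C.
Day 2, shift 2 is narrowed to {C, D}.
If it were D, then day 2, shift 4 would be left with no valid symbol.
So day 2, shift 2 must be C.

C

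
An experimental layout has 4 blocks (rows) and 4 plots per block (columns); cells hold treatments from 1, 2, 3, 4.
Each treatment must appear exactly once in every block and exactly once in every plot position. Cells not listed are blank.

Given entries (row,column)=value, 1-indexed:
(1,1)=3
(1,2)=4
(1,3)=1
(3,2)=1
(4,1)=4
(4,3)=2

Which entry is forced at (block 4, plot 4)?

Block 1, plot 4: block 1 has {1, 3, 4} and plot 4 has {}, leaving only 2.
Block 3, plot 1: block 3 has {1} and plot 1 has {3, 4}, leaving only 2.
Block 2, plot 1: block 2 has {} and plot 1 has {2, 3, 4}, leaving only 1.
Block 4, plot 2: block 4 has {2, 4} and plot 2 has {1, 4}, leaving only 3.
Block 4 already has {2, 3, 4} and plot 4 already has {2}, so block 4, plot 4 must be 1.

1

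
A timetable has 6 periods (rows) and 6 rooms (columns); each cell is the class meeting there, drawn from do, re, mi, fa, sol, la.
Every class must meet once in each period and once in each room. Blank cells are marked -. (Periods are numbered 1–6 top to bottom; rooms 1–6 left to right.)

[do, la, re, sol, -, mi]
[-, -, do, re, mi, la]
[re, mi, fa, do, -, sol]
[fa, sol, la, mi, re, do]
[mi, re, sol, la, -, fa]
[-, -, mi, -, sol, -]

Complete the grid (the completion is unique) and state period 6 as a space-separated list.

la do mi fa sol re

Period 6, room 1: period 6 has {mi, sol} and room 1 has {do, re, mi, fa}, leaving only la.
Period 6, room 4: period 6 has {mi, sol, la} and room 4 has {do, re, mi, sol, la}, leaving only fa.
Period 6, room 2: period 6 has {mi, fa, sol, la} and room 2 has {re, mi, sol, la}, leaving only do.
Period 6, room 6: period 6 has {do, mi, fa, sol, la} and room 6 has {do, mi, fa, sol, la}, leaving only re.
So period 6 reads: la do mi fa sol re.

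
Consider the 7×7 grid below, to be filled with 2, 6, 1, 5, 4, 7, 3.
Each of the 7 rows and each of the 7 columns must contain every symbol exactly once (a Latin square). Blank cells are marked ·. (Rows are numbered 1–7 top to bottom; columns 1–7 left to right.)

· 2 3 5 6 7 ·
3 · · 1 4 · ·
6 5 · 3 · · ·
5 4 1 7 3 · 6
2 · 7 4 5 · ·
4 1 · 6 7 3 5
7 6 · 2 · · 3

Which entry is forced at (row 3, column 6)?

Row 1, column 1: row 1 has {2, 6, 5, 7, 3} and column 1 has {2, 6, 5, 4, 7, 3}, leaving only 1.
Row 1, column 7: row 1 has {2, 6, 1, 5, 7, 3} and column 7 has {6, 5, 3}, leaving only 4.
Row 2, column 2: row 2 has {1, 4, 3} and column 2 has {2, 6, 1, 5, 4}, leaving only 7.
Row 2, column 7: row 2 has {1, 4, 7, 3} and column 7 has {6, 5, 4, 3}, leaving only 2.
Row 4, column 6: row 4 has {6, 1, 5, 4, 7, 3} and column 6 has {7, 3}, leaving only 2.
Row 5, column 2: row 5 has {2, 5, 4, 7} and column 2 has {2, 6, 1, 5, 4, 7}, leaving only 3.
Row 5, column 7: row 5 has {2, 5, 4, 7, 3} and column 7 has {2, 6, 5, 4, 3}, leaving only 1.
Row 3, column 7: row 3 has {6, 5, 3} and column 7 has {2, 6, 1, 5, 4, 3}, leaving only 7.
Row 5, column 6: row 5 has {2, 1, 5, 4, 7, 3} and column 6 has {2, 7, 3}, leaving only 6.
Row 2, column 6: row 2 has {2, 1, 4, 7, 3} and column 6 has {2, 6, 7, 3}, leaving only 5.
Row 2, column 3: row 2 has {2, 1, 5, 4, 7, 3} and column 3 has {1, 7, 3}, leaving only 6.
Row 6, column 3: row 6 has {6, 1, 5, 4, 7, 3} and column 3 has {6, 1, 7, 3}, leaving only 2.
Row 3, column 3: row 3 has {6, 5, 7, 3} and column 3 has {2, 6, 1, 7, 3}, leaving only 4.
Row 3 already has {6, 5, 4, 7, 3} and column 6 already has {2, 6, 5, 7, 3}, so row 3, column 6 must be 1.

1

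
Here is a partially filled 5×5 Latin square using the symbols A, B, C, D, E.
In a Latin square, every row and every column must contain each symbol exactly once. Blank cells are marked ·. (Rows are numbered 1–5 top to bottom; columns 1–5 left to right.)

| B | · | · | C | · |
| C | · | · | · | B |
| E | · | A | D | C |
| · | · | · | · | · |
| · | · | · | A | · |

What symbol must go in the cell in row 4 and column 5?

D

Row 2, column 4: row 2 has {B, C} and column 4 has {A, C, D}, leaving only E.
Row 2, column 3: row 2 has {B, C, E} and column 3 has {A}, leaving only D.
Row 1, column 3: row 1 has {B, C} and column 3 has {A, D}, leaving only E.
Row 2, column 2: row 2 has {B, C, D, E} and column 2 has {}, leaving only A.
Row 1, column 2: row 1 has {B, C, E} and column 2 has {A}, leaving only D.
Row 1, column 5: row 1 has {B, C, D, E} and column 5 has {B, C}, leaving only A.
Row 3, column 2: row 3 has {A, C, D, E} and column 2 has {A, D}, leaving only B.
Row 4, column 4: row 4 has {} and column 4 has {A, C, D, E}, leaving only B.
Row 4, column 3: row 4 has {B} and column 3 has {A, D, E}, leaving only C.
Row 4, column 2: row 4 has {B, C} and column 2 has {A, B, D}, leaving only E.
Row 4 already has {B, C, E} and column 5 already has {A, B, C}, so row 4, column 5 must be D.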